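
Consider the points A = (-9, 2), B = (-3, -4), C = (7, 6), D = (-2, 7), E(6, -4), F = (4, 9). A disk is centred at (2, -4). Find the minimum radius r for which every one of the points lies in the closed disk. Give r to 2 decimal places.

13.15

The required radius is the distance from (2, -4) to the farthest point.
Squared distances: 157, 25, 125, 137, 16, 173.
Maximum is 173, attained at F.
r = √173 ≈ 13.15.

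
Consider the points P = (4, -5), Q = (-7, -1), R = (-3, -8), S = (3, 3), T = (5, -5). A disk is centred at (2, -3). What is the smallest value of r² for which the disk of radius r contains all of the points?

85

The required radius is the distance from (2, -3) to the farthest point.
Squared distances: 8, 85, 50, 37, 13.
Maximum is 85, attained at Q.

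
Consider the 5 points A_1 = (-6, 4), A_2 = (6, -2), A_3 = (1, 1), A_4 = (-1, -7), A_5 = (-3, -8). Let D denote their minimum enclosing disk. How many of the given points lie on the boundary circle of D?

A smallest enclosing disk is always determined by at most three of the input points on its boundary.
The minimum enclosing circle is determined by three boundary points: A_1, A_2, A_5.
Their circumcentre is (-15/14, -8/7) with r² = 9945/196.
The farthest remaining point A_4 is at distance² 6725/196 ≤ 9945/196.
The points at distance exactly r from the centre are A_1, A_2, A_5 — 3 points.

3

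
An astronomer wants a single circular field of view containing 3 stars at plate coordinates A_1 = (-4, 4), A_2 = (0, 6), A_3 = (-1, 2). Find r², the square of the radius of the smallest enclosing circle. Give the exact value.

Side lengths²: A_1A_2² = 20, A_1A_3² = 13, A_2A_3² = 17.
Since A_1A_2² = 20 < 17 + 13 = 30, the triangle is acute, so the smallest enclosing circle is the circumcircle.
Circumcentre = (-23/14, 30/7), r² = 1105/196.

1105/196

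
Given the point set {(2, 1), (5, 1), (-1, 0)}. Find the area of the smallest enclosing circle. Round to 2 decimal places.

Call the three points A, B, C in the order given.
Side lengths²: AB² = 9, AC² = 10, BC² = 37.
Since BC² = 37 ≥ 10 + 9 = 19, the angle opposite BC is not acute, so the smallest enclosing circle has BC as diameter.
Centre = midpoint of BC = (2, 0.5), r² = 37/4 = 9.25.
Area = π·r² = π·9.25 ≈ 29.06.

29.06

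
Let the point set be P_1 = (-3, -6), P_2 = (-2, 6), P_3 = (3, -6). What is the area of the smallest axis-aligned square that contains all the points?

The bounding box has width 6 and height 12.
An axis-aligned square enclosing the set must have side ≥ max(width, height).
So the minimum side is max(6, 12) = 12.
Area = 12² = 144.

144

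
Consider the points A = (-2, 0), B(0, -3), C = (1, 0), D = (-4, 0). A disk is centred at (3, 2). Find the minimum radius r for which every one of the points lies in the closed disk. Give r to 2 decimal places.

7.28

The required radius is the distance from (3, 2) to the farthest point.
Squared distances: 29, 34, 8, 53.
Maximum is 53, attained at D.
r = √53 ≈ 7.28.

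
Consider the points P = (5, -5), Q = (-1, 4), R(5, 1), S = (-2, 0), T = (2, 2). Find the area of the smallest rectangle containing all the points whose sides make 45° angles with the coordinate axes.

60

In coordinates u = x + y, v = x − y the rectangle is axis-aligned; the map (x,y)→(u,v) scales areas by 2.
u-values: 0, 3, 6, -2, 4; range = 6 − (-2) = 8.
v-values: 10, -5, 4, -2, 0; range = 10 − (-5) = 15.
Area = (8 × 15) / 2 = 60.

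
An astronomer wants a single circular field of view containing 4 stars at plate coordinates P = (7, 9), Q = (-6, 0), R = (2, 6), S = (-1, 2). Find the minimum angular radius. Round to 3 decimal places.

7.906

By Welzl's lemma the MEC is supported by two points (diametrically opposite) or three points (on a circumcircle).
The farthest pair is P–Q with squared distance 250. The circle on this segment as diameter has centre (0.5, 4.5) and r² = 250/4 = 62.5.
Check R: distance² to centre = 4.5 ≤ 62.5, so it lies inside.
All remaining points lie in this disk, and no smaller disk contains both endpoints, so this is the minimum enclosing circle.
r = √(62.5) ≈ 7.906.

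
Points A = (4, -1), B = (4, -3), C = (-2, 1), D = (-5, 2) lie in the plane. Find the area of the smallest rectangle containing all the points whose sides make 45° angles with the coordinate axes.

42

In coordinates u = x + y, v = x − y the rectangle is axis-aligned; the map (x,y)→(u,v) scales areas by 2.
u-values: 3, 1, -1, -3; range = 3 − (-3) = 6.
v-values: 5, 7, -3, -7; range = 7 − (-7) = 14.
Area = (6 × 14) / 2 = 42.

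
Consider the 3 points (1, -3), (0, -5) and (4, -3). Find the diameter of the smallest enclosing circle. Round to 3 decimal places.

Call the three points A, B, C in the order given.
Side lengths²: AB² = 5, AC² = 9, BC² = 20.
Since BC² = 20 ≥ 9 + 5 = 14, the angle opposite BC is not acute, so the smallest enclosing circle has BC as diameter.
Centre = midpoint of BC = (2, -4), r² = 20/4 = 5.
Diameter = 2r = 2√5 ≈ 4.472.

4.472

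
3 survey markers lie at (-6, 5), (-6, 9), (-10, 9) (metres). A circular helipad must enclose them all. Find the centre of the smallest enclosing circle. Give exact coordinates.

(-8, 7)

Call the three points A, B, C in the order given.
Side lengths²: AB² = 16, AC² = 32, BC² = 16.
Since AC² = 32 ≥ 16 + 16 = 32, the angle opposite AC is not acute, so the smallest enclosing circle has AC as diameter.
Centre = midpoint of AC = (-8, 7), r² = 32/4 = 8.
Centre = (-8, 7).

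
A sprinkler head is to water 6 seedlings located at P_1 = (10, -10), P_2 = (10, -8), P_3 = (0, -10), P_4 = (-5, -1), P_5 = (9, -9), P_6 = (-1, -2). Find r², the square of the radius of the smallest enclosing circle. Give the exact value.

By Welzl's lemma the MEC is supported by two points (diametrically opposite) or three points (on a circumcircle).
The farthest pair is P_1–P_4 with squared distance 306. The circle on this segment as diameter has centre (2.5, -5.5) and r² = 306/4 = 76.5.
Check P_2: distance² to centre = 62.5 ≤ 76.5, so it lies inside.
All remaining points lie in this disk, and no smaller disk contains both endpoints, so this is the minimum enclosing circle.

76.5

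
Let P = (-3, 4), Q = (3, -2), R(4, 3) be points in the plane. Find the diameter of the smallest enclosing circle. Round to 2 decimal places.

Side lengths²: PQ² = 72, PR² = 50, QR² = 26.
Since PQ² = 72 < 50 + 26 = 76, the triangle is acute, so the smallest enclosing circle is the circumcircle.
Circumcentre = (1/6, 7/6), r² = 325/18.
Diameter = 2r = 2√(325/18) ≈ 8.50.

8.50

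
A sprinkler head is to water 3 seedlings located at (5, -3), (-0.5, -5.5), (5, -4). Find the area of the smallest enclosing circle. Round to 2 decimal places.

28.67

Call the three points A, B, C in the order given.
Side lengths²: AB² = 36.5, AC² = 1, BC² = 32.5.
Since AB² = 36.5 ≥ 32.5 + 1 = 33.5, the angle opposite AB is not acute, so the smallest enclosing circle has AB as diameter.
Centre = midpoint of AB = (2.25, -4.25), r² = 36.5/4 = 9.125.
Area = π·r² = π·9.125 ≈ 28.67.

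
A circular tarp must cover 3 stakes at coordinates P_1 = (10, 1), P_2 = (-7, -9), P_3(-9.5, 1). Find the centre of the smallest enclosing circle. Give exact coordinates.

Side lengths²: P_1P_2² = 389, P_1P_3² = 380.25, P_2P_3² = 106.25.
Since P_1P_2² = 389 < 380.25 + 106.25 = 486.5, the triangle is acute, so the smallest enclosing circle is the circumcircle.
Circumcentre = (0.25, -1.875), r² = 103.328125.
Centre = (0.25, -1.875).

(0.25, -1.875)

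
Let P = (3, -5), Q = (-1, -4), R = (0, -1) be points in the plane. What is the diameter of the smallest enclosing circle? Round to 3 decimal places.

5.015

Side lengths²: PQ² = 17, PR² = 25, QR² = 10.
Since PR² = 25 < 17 + 10 = 27, the triangle is acute, so the smallest enclosing circle is the circumcircle.
Circumcentre = (35/26, -81/26), r² = 2125/338.
Diameter = 2r = 2√(2125/338) ≈ 5.015.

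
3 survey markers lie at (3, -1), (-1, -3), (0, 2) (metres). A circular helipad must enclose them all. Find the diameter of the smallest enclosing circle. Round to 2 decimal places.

Call the three points A, B, C in the order given.
Side lengths²: AB² = 20, AC² = 18, BC² = 26.
Since BC² = 26 < 20 + 18 = 38, the triangle is acute, so the smallest enclosing circle is the circumcircle.
Circumcentre = (1/3, -2/3), r² = 65/9.
Diameter = 2r = 2√(65/9) ≈ 5.37.

5.37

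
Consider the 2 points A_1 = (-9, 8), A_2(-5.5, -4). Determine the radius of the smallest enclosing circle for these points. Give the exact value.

The smallest circle enclosing two points has them as diameter endpoints.
Centre = midpoint = (-7.25, 2); r² = |A_1A_2|²/4 = 156.25/4 = 39.0625.
r = √(39.0625) = 6.25.

6.25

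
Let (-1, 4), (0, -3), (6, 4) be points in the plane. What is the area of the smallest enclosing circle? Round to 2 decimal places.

Call the three points A, B, C in the order given.
Side lengths²: AB² = 50, AC² = 49, BC² = 85.
Since BC² = 85 < 50 + 49 = 99, the triangle is acute, so the smallest enclosing circle is the circumcircle.
Circumcentre = (2.5, 13/14), r² = 2125/98.
Area = π·r² = π·2125/98 ≈ 68.12.

68.12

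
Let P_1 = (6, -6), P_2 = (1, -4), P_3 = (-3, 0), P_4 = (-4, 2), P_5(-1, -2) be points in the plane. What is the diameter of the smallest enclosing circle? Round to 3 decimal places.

12.806

The farthest pair is P_1–P_4 with squared distance 164. The circle on this segment as diameter has centre (1, -2) and r² = 164/4 = 41.
Check P_2: distance² to centre = 4 ≤ 41, so it lies inside.
All remaining points lie in this disk, and no smaller disk contains both endpoints, so this is the minimum enclosing circle.
Diameter = 2r = 2√41 ≈ 12.806.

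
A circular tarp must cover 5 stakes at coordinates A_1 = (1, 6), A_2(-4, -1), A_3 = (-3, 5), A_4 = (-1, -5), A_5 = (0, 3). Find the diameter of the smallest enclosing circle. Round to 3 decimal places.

11.180

By Welzl's lemma the MEC is supported by two points (diametrically opposite) or three points (on a circumcircle).
The farthest pair is A_1–A_4 with squared distance 125. The circle on this segment as diameter has centre (0, 0.5) and r² = 125/4 = 31.25.
Check A_2: distance² to centre = 18.25 ≤ 31.25, so it lies inside.
All remaining points lie in this disk, and no smaller disk contains both endpoints, so this is the minimum enclosing circle.
Diameter = 2r = 2√(31.25) ≈ 11.180.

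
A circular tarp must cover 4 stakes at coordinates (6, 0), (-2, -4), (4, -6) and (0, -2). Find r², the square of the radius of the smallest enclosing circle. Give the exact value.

20

The farthest pair is (6, 0)–(-2, -4) with squared distance 80. The circle on this segment as diameter has centre (2, -2) and r² = 80/4 = 20.
Check (4, -6): distance² to centre = 20 ≤ 20, so it lies inside.
All remaining points lie in this disk, and no smaller disk contains both endpoints, so this is the minimum enclosing circle.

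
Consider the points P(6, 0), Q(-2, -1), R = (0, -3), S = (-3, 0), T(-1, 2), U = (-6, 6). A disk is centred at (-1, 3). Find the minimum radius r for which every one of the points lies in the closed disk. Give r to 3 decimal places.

7.616

The required radius is the distance from (-1, 3) to the farthest point.
Squared distances: 58, 17, 37, 13, 1, 34.
Maximum is 58, attained at P.
r = √58 ≈ 7.616.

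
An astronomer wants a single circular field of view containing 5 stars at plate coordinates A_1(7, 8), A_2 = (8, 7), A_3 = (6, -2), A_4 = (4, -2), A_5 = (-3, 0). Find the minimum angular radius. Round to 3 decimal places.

6.519

By Welzl's lemma the MEC is supported by two points (diametrically opposite) or three points (on a circumcircle).
The farthest pair is A_2–A_5 with squared distance 170. The circle on this segment as diameter has centre (2.5, 3.5) and r² = 170/4 = 42.5.
Check A_1: distance² to centre = 40.5 ≤ 42.5, so it lies inside.
All remaining points lie in this disk, and no smaller disk contains both endpoints, so this is the minimum enclosing circle.
r = √(42.5) ≈ 6.519.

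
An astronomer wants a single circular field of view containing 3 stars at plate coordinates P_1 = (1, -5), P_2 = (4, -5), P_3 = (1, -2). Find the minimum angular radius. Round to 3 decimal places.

Side lengths²: P_1P_2² = 9, P_1P_3² = 9, P_2P_3² = 18.
Since P_2P_3² = 18 ≥ 9 + 9 = 18, the angle opposite P_2P_3 is not acute, so the smallest enclosing circle has P_2P_3 as diameter.
Centre = midpoint of P_2P_3 = (2.5, -3.5), r² = 18/4 = 4.5.
r = √(4.5) ≈ 2.121.

2.121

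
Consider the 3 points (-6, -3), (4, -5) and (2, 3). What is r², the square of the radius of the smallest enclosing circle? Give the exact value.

11050/361

Call the three points A, B, C in the order given.
Side lengths²: AB² = 104, AC² = 100, BC² = 68.
Since AB² = 104 < 100 + 68 = 168, the triangle is acute, so the smallest enclosing circle is the circumcircle.
Circumcentre = (-11/19, -36/19), r² = 11050/361.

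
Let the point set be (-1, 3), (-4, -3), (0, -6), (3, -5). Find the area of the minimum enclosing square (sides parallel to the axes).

The bounding box has width 7 and height 9.
An axis-aligned square enclosing the set must have side ≥ max(width, height).
So the minimum side is max(7, 9) = 9.
Area = 9² = 81.

81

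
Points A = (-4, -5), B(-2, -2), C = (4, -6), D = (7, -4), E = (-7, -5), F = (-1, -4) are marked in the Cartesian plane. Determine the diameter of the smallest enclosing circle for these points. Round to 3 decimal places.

14.036

The farthest pair is D–E with squared distance 197. The circle on this segment as diameter has centre (0, -4.5) and r² = 197/4 = 49.25.
Check A: distance² to centre = 16.25 ≤ 49.25, so it lies inside.
All remaining points lie in this disk, and no smaller disk contains both endpoints, so this is the minimum enclosing circle.
Diameter = 2r = 2√(49.25) ≈ 14.036.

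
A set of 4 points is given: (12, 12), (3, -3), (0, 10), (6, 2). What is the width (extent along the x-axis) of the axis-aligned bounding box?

12

max x = 12, min x = 0, so width = 12.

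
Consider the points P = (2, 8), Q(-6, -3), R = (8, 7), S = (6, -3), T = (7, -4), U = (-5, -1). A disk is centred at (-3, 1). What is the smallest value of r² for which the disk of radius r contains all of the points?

157

The required radius is the distance from (-3, 1) to the farthest point.
Squared distances: 74, 25, 157, 97, 125, 8.
Maximum is 157, attained at R.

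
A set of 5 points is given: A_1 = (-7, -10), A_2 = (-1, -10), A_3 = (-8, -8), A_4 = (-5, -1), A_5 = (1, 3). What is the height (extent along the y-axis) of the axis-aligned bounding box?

max y = 3, min y = -10, so height = 13.

13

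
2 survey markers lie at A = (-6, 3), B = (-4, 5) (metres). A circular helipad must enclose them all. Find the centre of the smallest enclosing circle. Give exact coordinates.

The smallest circle enclosing two points has them as diameter endpoints.
Centre = midpoint = (-5, 4); r² = |AB|²/4 = 8/4 = 2.
Centre = (-5, 4).

(-5, 4)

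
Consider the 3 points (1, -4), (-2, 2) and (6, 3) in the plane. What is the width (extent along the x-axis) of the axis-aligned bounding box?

8

max x = 6, min x = -2, so width = 8.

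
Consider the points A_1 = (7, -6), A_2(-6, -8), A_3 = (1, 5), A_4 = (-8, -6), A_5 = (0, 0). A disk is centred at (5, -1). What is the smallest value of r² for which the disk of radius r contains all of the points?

194

The required radius is the distance from (5, -1) to the farthest point.
Squared distances: 29, 170, 52, 194, 26.
Maximum is 194, attained at A_4.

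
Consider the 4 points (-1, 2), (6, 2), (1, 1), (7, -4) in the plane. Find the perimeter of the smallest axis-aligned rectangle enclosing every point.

28

Width = max x − min x = 7 − (-1) = 8.
Height = max y − min y = 2 − (-4) = 6.
Perimeter = 2(8 + 6) = 28.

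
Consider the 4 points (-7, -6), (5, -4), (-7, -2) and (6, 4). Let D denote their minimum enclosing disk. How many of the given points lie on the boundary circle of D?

2

By Welzl's lemma the MEC is supported by two points (diametrically opposite) or three points (on a circumcircle).
The farthest pair is (-7, -6)–(6, 4) with squared distance 269. The circle on this segment as diameter has centre (-0.5, -1) and r² = 269/4 = 67.25.
Check (5, -4): distance² to centre = 39.25 ≤ 67.25, so it lies inside.
All remaining points lie in this disk, and no smaller disk contains both endpoints, so this is the minimum enclosing circle.
The points at distance exactly r from the centre are (-7, -6), (6, 4) — 2 points.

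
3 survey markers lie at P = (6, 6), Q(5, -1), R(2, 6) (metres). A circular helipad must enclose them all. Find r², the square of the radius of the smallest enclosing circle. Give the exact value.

725/49

Side lengths²: PQ² = 50, PR² = 16, QR² = 58.
Since QR² = 58 < 50 + 16 = 66, the triangle is acute, so the smallest enclosing circle is the circumcircle.
Circumcentre = (4, 19/7), r² = 725/49.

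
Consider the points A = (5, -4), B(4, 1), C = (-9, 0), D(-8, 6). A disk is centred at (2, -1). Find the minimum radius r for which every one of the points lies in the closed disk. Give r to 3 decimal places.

The required radius is the distance from (2, -1) to the farthest point.
Squared distances: 18, 8, 122, 149.
Maximum is 149, attained at D.
r = √149 ≈ 12.207.

12.207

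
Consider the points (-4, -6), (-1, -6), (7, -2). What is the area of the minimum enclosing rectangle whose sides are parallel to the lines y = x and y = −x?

52.5

In coordinates u = x + y, v = x − y the rectangle is axis-aligned; the map (x,y)→(u,v) scales areas by 2.
u-values: -10, -7, 5; range = 5 − (-10) = 15.
v-values: 2, 5, 9; range = 9 − 2 = 7.
Area = (15 × 7) / 2 = 52.5.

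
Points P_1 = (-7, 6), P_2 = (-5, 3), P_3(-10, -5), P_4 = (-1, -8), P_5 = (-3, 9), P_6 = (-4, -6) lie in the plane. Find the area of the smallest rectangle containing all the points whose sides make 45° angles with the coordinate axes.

210

In coordinates u = x + y, v = x − y the rectangle is axis-aligned; the map (x,y)→(u,v) scales areas by 2.
u-values: -1, -2, -15, -9, 6, -10; range = 6 − (-15) = 21.
v-values: -13, -8, -5, 7, -12, 2; range = 7 − (-13) = 20.
Area = (21 × 20) / 2 = 210.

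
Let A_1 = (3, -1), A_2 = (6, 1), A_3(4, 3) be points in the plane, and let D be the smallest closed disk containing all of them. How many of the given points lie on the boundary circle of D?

3

Side lengths²: A_1A_2² = 13, A_1A_3² = 17, A_2A_3² = 8.
Since A_1A_3² = 17 < 13 + 8 = 21, the triangle is acute, so the smallest enclosing circle is the circumcircle.
Circumcentre = (3.9, 0.9), r² = 4.42.
The points at distance exactly r from the centre are A_1, A_2, A_3 — 3 points.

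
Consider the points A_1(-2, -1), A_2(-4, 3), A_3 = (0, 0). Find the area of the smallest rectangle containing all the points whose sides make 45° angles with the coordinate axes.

10.5

In coordinates u = x + y, v = x − y the rectangle is axis-aligned; the map (x,y)→(u,v) scales areas by 2.
u-values: -3, -1, 0; range = 0 − (-3) = 3.
v-values: -1, -7, 0; range = 0 − (-7) = 7.
Area = (3 × 7) / 2 = 10.5.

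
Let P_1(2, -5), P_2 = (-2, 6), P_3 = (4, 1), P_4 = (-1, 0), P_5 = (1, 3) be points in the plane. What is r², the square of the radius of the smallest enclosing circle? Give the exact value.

The minimum enclosing circle of a finite set is fixed by two of the points (as a diameter) or three (as a circumcircle).
The farthest pair is P_1–P_2 with squared distance 137. The circle on this segment as diameter has centre (0, 0.5) and r² = 137/4 = 34.25.
Check P_3: distance² to centre = 16.25 ≤ 34.25, so it lies inside.
All remaining points lie in this disk, and no smaller disk contains both endpoints, so this is the minimum enclosing circle.

34.25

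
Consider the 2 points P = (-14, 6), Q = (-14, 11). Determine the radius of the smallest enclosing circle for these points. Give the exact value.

The smallest circle enclosing two points has them as diameter endpoints.
Centre = midpoint = (-14, 8.5); r² = |PQ|²/4 = 25/4 = 6.25.
r = √(6.25) = 2.5.

2.5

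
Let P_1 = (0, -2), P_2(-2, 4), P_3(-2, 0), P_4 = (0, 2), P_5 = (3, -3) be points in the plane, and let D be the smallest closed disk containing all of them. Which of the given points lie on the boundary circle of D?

P_2, P_5

By Welzl's lemma the MEC is supported by two points (diametrically opposite) or three points (on a circumcircle).
The farthest pair is P_2–P_5 with squared distance 74. The circle on this segment as diameter has centre (0.5, 0.5) and r² = 74/4 = 18.5.
Check P_1: distance² to centre = 6.5 ≤ 18.5, so it lies inside.
All remaining points lie in this disk, and no smaller disk contains both endpoints, so this is the minimum enclosing circle.
The points at distance exactly r from the centre are P_2, P_5 — 2 points.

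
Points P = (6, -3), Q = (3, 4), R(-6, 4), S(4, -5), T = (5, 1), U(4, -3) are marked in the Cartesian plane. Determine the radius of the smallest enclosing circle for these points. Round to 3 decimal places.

The minimum enclosing circle of a finite set is fixed by two of the points (as a diameter) or three (as a circumcircle).
The farthest pair is P–R with squared distance 193. The circle on this segment as diameter has centre (0, 0.5) and r² = 193/4 = 48.25.
Check Q: distance² to centre = 21.25 ≤ 48.25, so it lies inside.
All remaining points lie in this disk, and no smaller disk contains both endpoints, so this is the minimum enclosing circle.
r = √(48.25) ≈ 6.946.

6.946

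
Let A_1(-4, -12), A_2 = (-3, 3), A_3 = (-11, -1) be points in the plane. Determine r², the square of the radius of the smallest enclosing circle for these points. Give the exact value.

Side lengths²: A_1A_2² = 226, A_1A_3² = 170, A_2A_3² = 80.
Since A_1A_2² = 226 < 170 + 80 = 250, the triangle is acute, so the smallest enclosing circle is the circumcircle.
Circumcentre = (-124/29, -129/29), r² = 48025/841.

48025/841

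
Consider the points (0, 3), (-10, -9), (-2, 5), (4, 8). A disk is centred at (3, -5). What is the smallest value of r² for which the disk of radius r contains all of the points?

185

The required radius is the distance from (3, -5) to the farthest point.
Squared distances: 73, 185, 125, 170.
Maximum is 185, attained at (-10, -9).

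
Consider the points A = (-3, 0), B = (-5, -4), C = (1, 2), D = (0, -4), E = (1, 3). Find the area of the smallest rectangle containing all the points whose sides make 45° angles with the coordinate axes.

In coordinates u = x + y, v = x − y the rectangle is axis-aligned; the map (x,y)→(u,v) scales areas by 2.
u-values: -3, -9, 3, -4, 4; range = 4 − (-9) = 13.
v-values: -3, -1, -1, 4, -2; range = 4 − (-3) = 7.
Area = (13 × 7) / 2 = 45.5.

45.5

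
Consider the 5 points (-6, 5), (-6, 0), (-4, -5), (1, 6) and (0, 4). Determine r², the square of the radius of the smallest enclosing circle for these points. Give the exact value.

By Welzl's lemma the MEC is supported by two points (diametrically opposite) or three points (on a circumcircle).
The minimum enclosing circle is determined by three boundary points: (-6, 5), (-4, -5), (1, 6).
Their circumcentre is (-65/36, 23/36) with r² = 23725/648.
The farthest remaining point (-6, 0) is at distance² 11665/648 ≤ 23725/648.

23725/648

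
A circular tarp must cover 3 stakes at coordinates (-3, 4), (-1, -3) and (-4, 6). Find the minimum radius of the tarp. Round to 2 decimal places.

Call the three points A, B, C in the order given.
Side lengths²: AB² = 53, AC² = 5, BC² = 90.
Since BC² = 90 ≥ 53 + 5 = 58, the angle opposite BC is not acute, so the smallest enclosing circle has BC as diameter.
Centre = midpoint of BC = (-2.5, 1.5), r² = 90/4 = 22.5.
r = √(22.5) ≈ 4.74.

4.74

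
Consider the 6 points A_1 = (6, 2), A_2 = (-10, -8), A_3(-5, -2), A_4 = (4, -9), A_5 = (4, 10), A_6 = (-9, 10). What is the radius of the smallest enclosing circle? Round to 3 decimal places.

11.511

The farthest pair is A_4–A_6 with squared distance 530. The circle on this segment as diameter has centre (-2.5, 0.5) and r² = 530/4 = 132.5.
Check A_1: distance² to centre = 74.5 ≤ 132.5, so it lies inside.
All remaining points lie in this disk, and no smaller disk contains both endpoints, so this is the minimum enclosing circle.
r = √(132.5) ≈ 11.511.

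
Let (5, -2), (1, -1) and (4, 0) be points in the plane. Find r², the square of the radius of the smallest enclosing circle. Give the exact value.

4.25

Call the three points A, B, C in the order given.
Side lengths²: AB² = 17, AC² = 5, BC² = 10.
Since AB² = 17 ≥ 10 + 5 = 15, the angle opposite AB is not acute, so the smallest enclosing circle has AB as diameter.
Centre = midpoint of AB = (3, -1.5), r² = 17/4 = 4.25.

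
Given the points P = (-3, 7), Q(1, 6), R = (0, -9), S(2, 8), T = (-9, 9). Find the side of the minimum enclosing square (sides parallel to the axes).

18

The bounding box has width 11 and height 18.
An axis-aligned square enclosing the set must have side ≥ max(width, height).
So the minimum side is max(11, 18) = 18.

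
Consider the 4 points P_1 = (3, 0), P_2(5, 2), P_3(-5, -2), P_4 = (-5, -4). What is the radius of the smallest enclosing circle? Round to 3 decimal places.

5.831

A smallest enclosing disk is always determined by at most three of the input points on its boundary.
The farthest pair is P_2–P_4 with squared distance 136. The circle on this segment as diameter has centre (0, -1) and r² = 136/4 = 34.
Check P_1: distance² to centre = 10 ≤ 34, so it lies inside.
All remaining points lie in this disk, and no smaller disk contains both endpoints, so this is the minimum enclosing circle.
r = √34 ≈ 5.831.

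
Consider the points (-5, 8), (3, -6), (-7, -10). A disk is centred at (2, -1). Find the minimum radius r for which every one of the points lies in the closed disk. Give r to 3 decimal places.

12.728

The required radius is the distance from (2, -1) to the farthest point.
Squared distances: 130, 26, 162.
Maximum is 162, attained at (-7, -10).
r = √162 ≈ 12.728.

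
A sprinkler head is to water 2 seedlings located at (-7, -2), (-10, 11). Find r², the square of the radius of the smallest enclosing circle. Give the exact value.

The smallest circle enclosing two points has them as diameter endpoints.
Centre = midpoint = (-8.5, 4.5); r² = |(-7, -2)−(-10, 11)|²/4 = 178/4 = 44.5.

44.5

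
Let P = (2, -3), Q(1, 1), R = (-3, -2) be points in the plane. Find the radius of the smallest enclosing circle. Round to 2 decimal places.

2.77

Side lengths²: PQ² = 17, PR² = 26, QR² = 25.
Since PR² = 26 < 25 + 17 = 42, the triangle is acute, so the smallest enclosing circle is the circumcircle.
Circumcentre = (-11/38, -55/38), r² = 5525/722.
r = √(5525/722) ≈ 2.77.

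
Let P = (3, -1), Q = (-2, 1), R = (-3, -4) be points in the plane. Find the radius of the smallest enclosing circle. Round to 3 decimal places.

Side lengths²: PQ² = 29, PR² = 45, QR² = 26.
Since PR² = 45 < 29 + 26 = 55, the triangle is acute, so the smallest enclosing circle is the circumcircle.
Circumcentre = (-5/18, -35/18), r² = 1885/162.
r = √(1885/162) ≈ 3.411.

3.411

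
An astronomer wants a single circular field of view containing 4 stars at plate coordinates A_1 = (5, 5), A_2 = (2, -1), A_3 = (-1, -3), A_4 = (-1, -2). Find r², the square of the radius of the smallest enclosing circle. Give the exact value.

25

The minimum enclosing circle of a finite set is fixed by two of the points (as a diameter) or three (as a circumcircle).
The farthest pair is A_1–A_3 with squared distance 100. The circle on this segment as diameter has centre (2, 1) and r² = 100/4 = 25.
Check A_2: distance² to centre = 4 ≤ 25, so it lies inside.
All remaining points lie in this disk, and no smaller disk contains both endpoints, so this is the minimum enclosing circle.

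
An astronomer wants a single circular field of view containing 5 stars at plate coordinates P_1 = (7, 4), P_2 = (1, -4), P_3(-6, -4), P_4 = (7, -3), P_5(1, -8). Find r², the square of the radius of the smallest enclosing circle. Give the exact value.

75725/1296

The minimum enclosing circle is determined by three boundary points: P_1, P_3, P_5.
Their circumcentre is (13/18, -13/36) with r² = 75725/1296.
The farthest remaining point P_4 is at distance² 60101/1296 ≤ 75725/1296.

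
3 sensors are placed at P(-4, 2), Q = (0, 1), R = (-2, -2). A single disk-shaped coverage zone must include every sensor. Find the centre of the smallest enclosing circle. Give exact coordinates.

Side lengths²: PQ² = 17, PR² = 20, QR² = 13.
Since PR² = 20 < 17 + 13 = 30, the triangle is acute, so the smallest enclosing circle is the circumcircle.
Circumcentre = (-16/7, 5/14), r² = 1105/196.
Centre = (-16/7, 5/14).

(-16/7, 5/14)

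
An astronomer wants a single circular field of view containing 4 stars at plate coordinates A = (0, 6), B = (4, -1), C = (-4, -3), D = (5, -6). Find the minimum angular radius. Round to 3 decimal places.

The minimum enclosing circle is determined by three boundary points: A, C, D.
Their circumcentre is (119/62, -15/62) with r² = 81965/1922.
The farthest remaining point B is at distance² 9425/1922 ≤ 81965/1922.
r = √(81965/1922) ≈ 6.530.

6.530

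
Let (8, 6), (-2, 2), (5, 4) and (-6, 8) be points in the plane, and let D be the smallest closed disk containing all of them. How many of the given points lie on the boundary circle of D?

2

The minimum enclosing circle of a finite set is fixed by two of the points (as a diameter) or three (as a circumcircle).
The farthest pair is (8, 6)–(-6, 8) with squared distance 200. The circle on this segment as diameter has centre (1, 7) and r² = 200/4 = 50.
Check (-2, 2): distance² to centre = 34 ≤ 50, so it lies inside.
All remaining points lie in this disk, and no smaller disk contains both endpoints, so this is the minimum enclosing circle.
The points at distance exactly r from the centre are (8, 6), (-6, 8) — 2 points.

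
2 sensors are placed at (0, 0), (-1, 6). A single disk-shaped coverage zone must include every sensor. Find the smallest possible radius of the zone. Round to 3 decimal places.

The smallest circle enclosing two points has them as diameter endpoints.
Centre = midpoint = (-0.5, 3); r² = |(0, 0)−(-1, 6)|²/4 = 37/4 = 9.25.
r = √(9.25) ≈ 3.041.

3.041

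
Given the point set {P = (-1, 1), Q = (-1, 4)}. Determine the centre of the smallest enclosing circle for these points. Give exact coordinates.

(-1, 2.5)

The smallest circle enclosing two points has them as diameter endpoints.
Centre = midpoint = (-1, 2.5); r² = |PQ|²/4 = 9/4 = 2.25.
Centre = (-1, 2.5).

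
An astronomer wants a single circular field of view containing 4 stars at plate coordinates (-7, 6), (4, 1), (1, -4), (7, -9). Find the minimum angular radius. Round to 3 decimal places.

A smallest enclosing disk is always determined by at most three of the input points on its boundary.
The farthest pair is (-7, 6)–(7, -9) with squared distance 421. The circle on this segment as diameter has centre (0, -1.5) and r² = 421/4 = 105.25.
Check (4, 1): distance² to centre = 22.25 ≤ 105.25, so it lies inside.
All remaining points lie in this disk, and no smaller disk contains both endpoints, so this is the minimum enclosing circle.
r = √(105.25) ≈ 10.259.

10.259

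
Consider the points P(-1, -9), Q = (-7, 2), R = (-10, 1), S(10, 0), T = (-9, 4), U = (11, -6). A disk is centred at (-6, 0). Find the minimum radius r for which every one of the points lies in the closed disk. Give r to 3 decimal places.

The required radius is the distance from (-6, 0) to the farthest point.
Squared distances: 106, 5, 17, 256, 25, 325.
Maximum is 325, attained at U.
r = √325 ≈ 18.028.

18.028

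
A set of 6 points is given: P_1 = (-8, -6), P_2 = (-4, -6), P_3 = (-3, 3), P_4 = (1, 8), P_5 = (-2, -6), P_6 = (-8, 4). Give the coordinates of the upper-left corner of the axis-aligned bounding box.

x-range [-8, 1], y-range [-6, 8].
The upper-left corner is (-8, 8).

(-8, 8)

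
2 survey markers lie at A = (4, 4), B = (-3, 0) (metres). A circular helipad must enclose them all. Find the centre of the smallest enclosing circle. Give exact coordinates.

(0.5, 2)

The smallest circle enclosing two points has them as diameter endpoints.
Centre = midpoint = (0.5, 2); r² = |AB|²/4 = 65/4 = 16.25.
Centre = (0.5, 2).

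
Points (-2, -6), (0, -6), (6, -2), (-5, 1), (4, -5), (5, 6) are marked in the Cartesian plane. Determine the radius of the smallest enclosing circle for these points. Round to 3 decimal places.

6.946

By Welzl's lemma the MEC is supported by two points (diametrically opposite) or three points (on a circumcircle).
The farthest pair is (-2, -6)–(5, 6) with squared distance 193. The circle on this segment as diameter has centre (1.5, 0) and r² = 193/4 = 48.25.
Check (0, -6): distance² to centre = 38.25 ≤ 48.25, so it lies inside.
All remaining points lie in this disk, and no smaller disk contains both endpoints, so this is the minimum enclosing circle.
r = √(48.25) ≈ 6.946.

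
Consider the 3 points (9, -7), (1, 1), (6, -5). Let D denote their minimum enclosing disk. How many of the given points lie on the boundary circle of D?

Call the three points A, B, C in the order given.
Side lengths²: AB² = 128, AC² = 13, BC² = 61.
Since AB² = 128 ≥ 61 + 13 = 74, the angle opposite AB is not acute, so the smallest enclosing circle has AB as diameter.
Centre = midpoint of AB = (5, -3), r² = 128/4 = 32.
The points at distance exactly r from the centre are (9, -7), (1, 1) — 2 points.

2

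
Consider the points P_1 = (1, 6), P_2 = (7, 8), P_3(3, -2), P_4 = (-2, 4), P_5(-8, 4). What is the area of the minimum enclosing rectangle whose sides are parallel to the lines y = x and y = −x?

161.5

In coordinates u = x + y, v = x − y the rectangle is axis-aligned; the map (x,y)→(u,v) scales areas by 2.
u-values: 7, 15, 1, 2, -4; range = 15 − (-4) = 19.
v-values: -5, -1, 5, -6, -12; range = 5 − (-12) = 17.
Area = (19 × 17) / 2 = 161.5.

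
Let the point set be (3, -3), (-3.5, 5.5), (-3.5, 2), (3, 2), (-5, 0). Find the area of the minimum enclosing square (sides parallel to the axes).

The bounding box has width 8 and height 8.5.
An axis-aligned square enclosing the set must have side ≥ max(width, height).
So the minimum side is max(8, 8.5) = 8.5.
Area = 8.5² = 72.25.

72.25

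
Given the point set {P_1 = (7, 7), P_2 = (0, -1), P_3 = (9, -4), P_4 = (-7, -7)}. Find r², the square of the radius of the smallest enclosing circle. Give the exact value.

98

A smallest enclosing disk is always determined by at most three of the input points on its boundary.
The farthest pair is P_1–P_4 with squared distance 392. The circle on this segment as diameter has centre (0, 0) and r² = 392/4 = 98.
Check P_2: distance² to centre = 1 ≤ 98, so it lies inside.
All remaining points lie in this disk, and no smaller disk contains both endpoints, so this is the minimum enclosing circle.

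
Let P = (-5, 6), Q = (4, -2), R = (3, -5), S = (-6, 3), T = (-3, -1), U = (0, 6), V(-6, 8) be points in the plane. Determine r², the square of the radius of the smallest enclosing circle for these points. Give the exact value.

The minimum enclosing circle of a finite set is fixed by two of the points (as a diameter) or three (as a circumcircle).
The farthest pair is R–V with squared distance 250. The circle on this segment as diameter has centre (-1.5, 1.5) and r² = 250/4 = 62.5.
Check P: distance² to centre = 32.5 ≤ 62.5, so it lies inside.
All remaining points lie in this disk, and no smaller disk contains both endpoints, so this is the minimum enclosing circle.

62.5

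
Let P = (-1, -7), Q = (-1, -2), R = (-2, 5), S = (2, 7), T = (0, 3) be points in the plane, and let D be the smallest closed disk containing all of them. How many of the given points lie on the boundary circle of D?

The minimum enclosing circle of a finite set is fixed by two of the points (as a diameter) or three (as a circumcircle).
The farthest pair is P–S with squared distance 205. The circle on this segment as diameter has centre (0.5, 0) and r² = 205/4 = 51.25.
Check Q: distance² to centre = 6.25 ≤ 51.25, so it lies inside.
All remaining points lie in this disk, and no smaller disk contains both endpoints, so this is the minimum enclosing circle.
The points at distance exactly r from the centre are P, S — 2 points.

2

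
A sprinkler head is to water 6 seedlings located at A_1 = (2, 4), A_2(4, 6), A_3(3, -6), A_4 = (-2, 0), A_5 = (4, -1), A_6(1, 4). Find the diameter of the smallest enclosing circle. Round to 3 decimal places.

The minimum enclosing circle of a finite set is fixed by two of the points (as a diameter) or three (as a circumcircle).
The farthest pair is A_2–A_3 with squared distance 145. The circle on this segment as diameter has centre (3.5, 0) and r² = 145/4 = 36.25.
Check A_1: distance² to centre = 18.25 ≤ 36.25, so it lies inside.
All remaining points lie in this disk, and no smaller disk contains both endpoints, so this is the minimum enclosing circle.
Diameter = 2r = 2√(36.25) ≈ 12.042.

12.042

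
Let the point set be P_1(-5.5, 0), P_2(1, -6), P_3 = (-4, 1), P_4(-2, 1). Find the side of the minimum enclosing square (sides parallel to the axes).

The bounding box has width 6.5 and height 7.
An axis-aligned square enclosing the set must have side ≥ max(width, height).
So the minimum side is max(6.5, 7) = 7.

7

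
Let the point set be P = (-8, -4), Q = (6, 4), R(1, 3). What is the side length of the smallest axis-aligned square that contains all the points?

14

The bounding box has width 14 and height 8.
An axis-aligned square enclosing the set must have side ≥ max(width, height).
So the minimum side is max(14, 8) = 14.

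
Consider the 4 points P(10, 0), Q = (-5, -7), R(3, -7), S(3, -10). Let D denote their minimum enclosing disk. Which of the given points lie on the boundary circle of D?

The farthest pair is P–Q with squared distance 274. The circle on this segment as diameter has centre (2.5, -3.5) and r² = 274/4 = 68.5.
Check R: distance² to centre = 12.5 ≤ 68.5, so it lies inside.
All remaining points lie in this disk, and no smaller disk contains both endpoints, so this is the minimum enclosing circle.
The points at distance exactly r from the centre are P, Q — 2 points.

P, Q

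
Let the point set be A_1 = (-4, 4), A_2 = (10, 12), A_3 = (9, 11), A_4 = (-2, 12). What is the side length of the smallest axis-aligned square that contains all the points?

The bounding box has width 14 and height 8.
An axis-aligned square enclosing the set must have side ≥ max(width, height).
So the minimum side is max(14, 8) = 14.

14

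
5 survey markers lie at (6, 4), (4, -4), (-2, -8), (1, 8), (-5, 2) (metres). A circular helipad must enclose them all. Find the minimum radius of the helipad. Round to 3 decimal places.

8.139

By Welzl's lemma the MEC is supported by two points (diametrically opposite) or three points (on a circumcircle).
The farthest pair is (-2, -8)–(1, 8) with squared distance 265. The circle on this segment as diameter has centre (-0.5, 0) and r² = 265/4 = 66.25.
Check (6, 4): distance² to centre = 58.25 ≤ 66.25, so it lies inside.
All remaining points lie in this disk, and no smaller disk contains both endpoints, so this is the minimum enclosing circle.
r = √(66.25) ≈ 8.139.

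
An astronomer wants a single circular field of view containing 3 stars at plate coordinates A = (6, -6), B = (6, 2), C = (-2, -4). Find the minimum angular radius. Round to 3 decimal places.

Side lengths²: AB² = 64, AC² = 68, BC² = 100.
Since BC² = 100 < 68 + 64 = 132, the triangle is acute, so the smallest enclosing circle is the circumcircle.
Circumcentre = (2.75, -2), r² = 26.5625.
r = √(26.5625) ≈ 5.154.

5.154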